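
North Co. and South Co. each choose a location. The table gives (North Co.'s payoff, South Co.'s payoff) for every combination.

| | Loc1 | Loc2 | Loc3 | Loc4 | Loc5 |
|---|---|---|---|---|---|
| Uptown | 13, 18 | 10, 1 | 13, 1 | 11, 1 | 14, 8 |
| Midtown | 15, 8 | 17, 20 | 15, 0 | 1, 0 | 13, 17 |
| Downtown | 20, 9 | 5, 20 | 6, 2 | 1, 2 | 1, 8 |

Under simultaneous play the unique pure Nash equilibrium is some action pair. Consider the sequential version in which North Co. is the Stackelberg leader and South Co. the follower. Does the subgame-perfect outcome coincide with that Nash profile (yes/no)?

yes

South Co. best-responds to each possible North Co. move:
- Uptown: BR = Loc1, leader payoff 13.
- Midtown: BR = Loc2, leader payoff 17.
- Downtown: BR = Loc2, leader payoff 5.
Among 13, 17, 5, the best is 17 at Midtown. Subgame-perfect outcome: (Midtown, Loc2) with payoffs (17, 20).
For the simultaneous game, intersect best replies.
North Co.'s best replies: Loc1→Downtown; Loc2→Midtown; Loc3→Midtown; Loc4→Uptown; Loc5→Uptown.
South Co.'s best replies: Uptown→Loc1; Midtown→Loc2; Downtown→Loc2.
Only (Midtown, Loc2) has each player best-responding; Nash payoffs (17, 20).
Sequential outcome (Midtown, Loc2) coincides with the Nash profile (Midtown, Loc2).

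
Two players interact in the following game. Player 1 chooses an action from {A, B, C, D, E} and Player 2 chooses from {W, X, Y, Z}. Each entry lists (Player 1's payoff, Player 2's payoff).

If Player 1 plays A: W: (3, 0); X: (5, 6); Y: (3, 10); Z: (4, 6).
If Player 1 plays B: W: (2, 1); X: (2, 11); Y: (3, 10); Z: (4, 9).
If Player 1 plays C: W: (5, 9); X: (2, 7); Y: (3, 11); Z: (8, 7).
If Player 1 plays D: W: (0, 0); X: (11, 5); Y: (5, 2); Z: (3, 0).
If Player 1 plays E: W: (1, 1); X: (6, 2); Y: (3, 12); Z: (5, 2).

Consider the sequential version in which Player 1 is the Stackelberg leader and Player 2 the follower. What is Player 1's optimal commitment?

D

Player 2 best-responds to each possible Player 1 move:
- A: BR = Y, leader payoff 3.
- B: BR = X, leader payoff 2.
- C: BR = Y, leader payoff 3.
- D: BR = X, leader payoff 11.
- E: BR = Y, leader payoff 3.
Among 3, 2, 3, 11, 3, the best is 11 at D. Subgame-perfect outcome: (D, X) with payoffs (11, 5).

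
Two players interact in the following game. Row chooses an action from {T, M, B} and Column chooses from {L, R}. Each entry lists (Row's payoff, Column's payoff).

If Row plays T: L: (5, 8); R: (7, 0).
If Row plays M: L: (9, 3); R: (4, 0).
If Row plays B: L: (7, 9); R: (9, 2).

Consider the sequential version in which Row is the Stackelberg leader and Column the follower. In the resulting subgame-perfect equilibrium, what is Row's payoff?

9

Work backward from Column's decision.
- T: BR = L, leader payoff 5.
- M: BR = L, leader payoff 9.
- B: BR = L, leader payoff 7.
Row's induced payoffs are 5, 9, 7, so Row commits to M. Subgame-perfect outcome: (M, L) with payoffs (9, 3).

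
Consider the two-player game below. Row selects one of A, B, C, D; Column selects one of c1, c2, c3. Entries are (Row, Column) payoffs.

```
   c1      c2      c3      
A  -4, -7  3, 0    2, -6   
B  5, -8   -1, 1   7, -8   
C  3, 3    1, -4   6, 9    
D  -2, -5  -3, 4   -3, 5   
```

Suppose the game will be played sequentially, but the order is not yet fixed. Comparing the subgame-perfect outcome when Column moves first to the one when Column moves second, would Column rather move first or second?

second

If Row leads: Column's best replies are A→c2, B→c2, C→c3, D→c3; Row's induced payoffs 3, -1, 6, -3; outcome (C, c3), payoffs (6, 9).
If Column leads: Row's best replies are c1→B, c2→A, c3→B; Column's induced payoffs -8, 0, -8; outcome (A, c2), payoffs (3, 0).
Column gets 0 moving first and 9 moving second, so Column prefers to move second.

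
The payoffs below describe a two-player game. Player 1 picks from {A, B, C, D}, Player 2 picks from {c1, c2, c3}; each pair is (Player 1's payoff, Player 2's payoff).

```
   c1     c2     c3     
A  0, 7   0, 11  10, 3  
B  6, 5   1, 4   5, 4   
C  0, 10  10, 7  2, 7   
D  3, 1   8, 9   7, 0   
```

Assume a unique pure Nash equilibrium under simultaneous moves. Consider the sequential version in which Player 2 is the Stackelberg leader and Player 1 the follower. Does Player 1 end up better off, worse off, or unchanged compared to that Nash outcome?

better off

Work backward from Player 1's decision.
- c1 → Player 1 plays B (best of 0, 6, 0, 3); Player 2 gets 5.
- c2 → Player 1 plays C (best of 0, 1, 10, 8); Player 2 gets 7.
- c3 → Player 1 plays A (best of 10, 5, 2, 7); Player 2 gets 3.
Player 2's induced payoffs are 5, 7, 3, so Player 2 commits to c2. Subgame-perfect outcome: (C, c2) with payoffs (10, 7).
Under simultaneous play:
Player 1's best replies: c1→B; c2→C; c3→A.
Player 2's best replies: A→c2; B→c1; C→c1; D→c2.
The unique mutual best reply is (B, c1), giving (6, 5).
Player 1 earns 10 sequentially versus 6 at the Nash outcome: better off.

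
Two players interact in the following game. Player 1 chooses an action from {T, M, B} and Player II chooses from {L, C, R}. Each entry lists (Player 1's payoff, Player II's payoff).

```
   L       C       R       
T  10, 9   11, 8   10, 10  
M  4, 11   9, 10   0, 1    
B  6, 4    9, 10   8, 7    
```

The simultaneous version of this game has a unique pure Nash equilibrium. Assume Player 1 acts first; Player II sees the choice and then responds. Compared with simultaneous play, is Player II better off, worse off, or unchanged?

Work backward from Player II's decision.
- T: BR = R, leader payoff 10.
- M: BR = L, leader payoff 4.
- B: BR = C, leader payoff 9.
Player 1's induced payoffs are 10, 4, 9, so Player 1 commits to T. Subgame-perfect outcome: (T, R) with payoffs (10, 10).
Now find the simultaneous Nash equilibrium.
Player 1's best replies: L→T; C→T; R→T.
Player II's best replies: T→R; M→L; B→C.
The unique mutual best reply is (T, R), giving (10, 10).
Player II earns 10 sequentially versus 10 at the Nash outcome: unchanged.

unchanged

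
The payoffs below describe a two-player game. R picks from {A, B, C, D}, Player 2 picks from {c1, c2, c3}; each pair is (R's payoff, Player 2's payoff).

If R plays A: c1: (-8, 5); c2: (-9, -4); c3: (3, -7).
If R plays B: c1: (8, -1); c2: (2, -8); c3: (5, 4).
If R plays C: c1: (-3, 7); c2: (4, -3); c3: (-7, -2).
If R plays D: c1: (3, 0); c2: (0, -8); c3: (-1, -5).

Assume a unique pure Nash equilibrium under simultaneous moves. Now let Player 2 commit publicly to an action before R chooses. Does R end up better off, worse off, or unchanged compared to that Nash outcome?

Backward induction with Player 2 moving first.
- c1: R compares -8, 8, -3, 3 and picks B; Player 2 would get -1.
- c2: R compares -9, 2, 4, 0 and picks C; Player 2 would get -3.
- c3: R compares 3, 5, -7, -1 and picks B; Player 2 would get 4.
Player 2's induced payoffs are -1, -3, 4, so Player 2 commits to c3. Subgame-perfect outcome: (B, c3) with payoffs (5, 4).
Under simultaneous play:
R's best replies: c1→B; c2→C; c3→B.
Player 2's best replies: A→c1; B→c3; C→c1; D→c1.
The unique mutual best reply is (B, c3), giving (5, 4).
R earns 5 sequentially versus 5 at the Nash outcome: unchanged.

unchanged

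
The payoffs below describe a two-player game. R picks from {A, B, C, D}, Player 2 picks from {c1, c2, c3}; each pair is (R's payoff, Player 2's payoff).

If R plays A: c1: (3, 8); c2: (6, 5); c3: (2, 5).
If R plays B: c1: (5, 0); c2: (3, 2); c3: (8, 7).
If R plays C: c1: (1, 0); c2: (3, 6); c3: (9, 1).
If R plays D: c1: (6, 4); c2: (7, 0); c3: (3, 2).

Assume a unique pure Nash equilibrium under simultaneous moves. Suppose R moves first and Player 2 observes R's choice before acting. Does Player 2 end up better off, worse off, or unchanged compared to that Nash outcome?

better off

Player 2 best-responds to each possible R move:
- A: Player 2 compares 8, 5, 5 and picks c1; R would get 3.
- B: Player 2 compares 0, 2, 7 and picks c3; R would get 8.
- C: Player 2 compares 0, 6, 1 and picks c2; R would get 3.
- D: Player 2 compares 4, 0, 2 and picks c1; R would get 6.
Maximizing over 3, 8, 3, 6, R chooses B. Subgame-perfect outcome: (B, c3) with payoffs (8, 7).
Now find the simultaneous Nash equilibrium.
R's best replies: c1→D; c2→D; c3→C.
Player 2's best replies: A→c1; B→c3; C→c2; D→c1.
Only (D, c1) has each player best-responding; Nash payoffs (6, 4).
Player 2 earns 7 sequentially versus 4 at the Nash outcome: better off.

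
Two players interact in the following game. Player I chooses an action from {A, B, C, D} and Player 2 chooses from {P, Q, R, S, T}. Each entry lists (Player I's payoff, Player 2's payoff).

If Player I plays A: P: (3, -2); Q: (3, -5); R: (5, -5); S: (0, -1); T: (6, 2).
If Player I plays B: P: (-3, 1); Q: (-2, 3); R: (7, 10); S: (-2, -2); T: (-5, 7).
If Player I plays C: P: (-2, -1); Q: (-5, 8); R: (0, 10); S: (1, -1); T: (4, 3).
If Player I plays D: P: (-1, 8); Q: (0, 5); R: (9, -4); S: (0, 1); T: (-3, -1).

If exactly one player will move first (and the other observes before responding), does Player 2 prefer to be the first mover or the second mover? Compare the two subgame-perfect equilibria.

second

If Player I leads: Player 2's best replies are A→T, B→R, C→R, D→P; Player I's induced payoffs 6, 7, 0, -1; outcome (B, R), payoffs (7, 10).
If Player 2 leads: Player I's best replies are P→A, Q→A, R→D, S→C, T→A; Player 2's induced payoffs -2, -5, -4, -1, 2; outcome (A, T), payoffs (6, 2).
Player 2 gets 2 moving first and 10 moving second, so Player 2 prefers to move second.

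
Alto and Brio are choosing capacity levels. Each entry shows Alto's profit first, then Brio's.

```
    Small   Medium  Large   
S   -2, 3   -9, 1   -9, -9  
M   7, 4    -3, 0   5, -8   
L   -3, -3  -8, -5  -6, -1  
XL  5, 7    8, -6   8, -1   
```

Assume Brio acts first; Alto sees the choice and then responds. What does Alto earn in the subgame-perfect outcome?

Solve by backward induction (Brio leads).
- Small: Alto compares -2, 7, -3, 5 and picks M; Brio would get 4.
- Medium: Alto compares -9, -3, -8, 8 and picks XL; Brio would get -6.
- Large: Alto compares -9, 5, -6, 8 and picks XL; Brio would get -1.
Among 4, -6, -1, the best is 4 at Small. Subgame-perfect outcome: (M, Small) with payoffs (7, 4).

7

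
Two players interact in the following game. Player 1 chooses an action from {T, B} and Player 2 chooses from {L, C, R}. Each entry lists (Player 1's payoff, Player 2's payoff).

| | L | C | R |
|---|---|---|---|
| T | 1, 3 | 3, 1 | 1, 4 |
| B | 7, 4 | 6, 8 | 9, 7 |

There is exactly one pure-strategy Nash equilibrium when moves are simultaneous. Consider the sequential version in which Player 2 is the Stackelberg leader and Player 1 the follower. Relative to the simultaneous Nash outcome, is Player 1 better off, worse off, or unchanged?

Solve by backward induction (Player 2 leads).
- L → Player 1 plays B (best of 1, 7); Player 2 gets 4.
- C → Player 1 plays B (best of 3, 6); Player 2 gets 8.
- R → Player 1 plays B (best of 1, 9); Player 2 gets 7.
Among 4, 8, 7, the best is 8 at C. Subgame-perfect outcome: (B, C) with payoffs (6, 8).
Now find the simultaneous Nash equilibrium.
Player 1's best replies: L→B; C→B; R→B.
Player 2's best replies: T→R; B→C.
Only (B, C) has each player best-responding; Nash payoffs (6, 8).
Player 1 earns 6 sequentially versus 6 at the Nash outcome: unchanged.

unchanged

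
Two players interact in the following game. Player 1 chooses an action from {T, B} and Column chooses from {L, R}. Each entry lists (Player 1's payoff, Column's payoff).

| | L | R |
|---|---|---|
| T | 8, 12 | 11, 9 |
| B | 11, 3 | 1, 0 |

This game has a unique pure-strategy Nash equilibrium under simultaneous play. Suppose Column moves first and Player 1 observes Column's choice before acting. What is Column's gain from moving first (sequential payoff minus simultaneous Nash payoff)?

Solve by backward induction (Column leads).
- L: BR = B, leader payoff 3.
- R: BR = T, leader payoff 9.
Column's induced payoffs are 3, 9, so Column commits to R. Subgame-perfect outcome: (T, R) with payoffs (11, 9).
For the simultaneous game, intersect best replies.
Player 1's best replies: L→B; R→T.
Column's best replies: T→L; B→L.
Only (B, L) has each player best-responding; Nash payoffs (11, 3).
Column's commitment gain: 9 − 3 = 6.

6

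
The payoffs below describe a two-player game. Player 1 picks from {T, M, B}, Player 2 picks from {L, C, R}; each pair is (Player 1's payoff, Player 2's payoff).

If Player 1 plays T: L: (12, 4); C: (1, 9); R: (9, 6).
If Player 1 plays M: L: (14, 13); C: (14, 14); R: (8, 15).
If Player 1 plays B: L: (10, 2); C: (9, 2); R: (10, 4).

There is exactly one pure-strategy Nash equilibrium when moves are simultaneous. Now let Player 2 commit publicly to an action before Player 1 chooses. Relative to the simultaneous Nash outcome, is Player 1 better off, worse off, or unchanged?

better off

Solve by backward induction (Player 2 leads).
- L: BR = M, leader payoff 13.
- C: BR = M, leader payoff 14.
- R: BR = B, leader payoff 4.
Maximizing over 13, 14, 4, Player 2 chooses C. Subgame-perfect outcome: (M, C) with payoffs (14, 14).
Now find the simultaneous Nash equilibrium.
Player 1's best replies: L→M; C→M; R→B.
Player 2's best replies: T→C; M→R; B→R.
The unique mutual best reply is (B, R), giving (10, 4).
Player 1 earns 14 sequentially versus 10 at the Nash outcome: better off.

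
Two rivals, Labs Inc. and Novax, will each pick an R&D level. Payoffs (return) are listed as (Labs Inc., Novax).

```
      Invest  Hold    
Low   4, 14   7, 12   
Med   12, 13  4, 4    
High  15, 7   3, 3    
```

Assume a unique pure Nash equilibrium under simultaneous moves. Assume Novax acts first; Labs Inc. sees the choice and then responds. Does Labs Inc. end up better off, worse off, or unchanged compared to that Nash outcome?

Labs Inc. best-responds to each possible Novax move:
- Invest: Labs Inc. compares 4, 12, 15 and picks High; Novax would get 7.
- Hold: Labs Inc. compares 7, 4, 3 and picks Low; Novax would get 12.
Among 7, 12, the best is 12 at Hold. Subgame-perfect outcome: (Low, Hold) with payoffs (7, 12).
Under simultaneous play:
Labs Inc.'s best replies: Invest→High; Hold→Low.
Novax's best replies: Low→Invest; Med→Invest; High→Invest.
The unique mutual best reply is (High, Invest), giving (15, 7).
Labs Inc. earns 7 sequentially versus 15 at the Nash outcome: worse off.

worse off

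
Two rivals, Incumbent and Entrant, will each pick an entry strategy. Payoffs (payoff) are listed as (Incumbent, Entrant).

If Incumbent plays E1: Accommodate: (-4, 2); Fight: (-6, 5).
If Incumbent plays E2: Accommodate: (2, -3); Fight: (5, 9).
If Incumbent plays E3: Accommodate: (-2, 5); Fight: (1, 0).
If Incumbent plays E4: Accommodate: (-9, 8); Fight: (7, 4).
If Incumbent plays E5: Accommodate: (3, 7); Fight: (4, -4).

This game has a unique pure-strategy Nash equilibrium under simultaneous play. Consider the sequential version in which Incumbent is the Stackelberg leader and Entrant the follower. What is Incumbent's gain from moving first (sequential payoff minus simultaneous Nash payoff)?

2

Backward induction with Incumbent moving first.
- E1: Entrant compares 2, 5 and picks Fight; Incumbent would get -6.
- E2: Entrant compares -3, 9 and picks Fight; Incumbent would get 5.
- E3: Entrant compares 5, 0 and picks Accommodate; Incumbent would get -2.
- E4: Entrant compares 8, 4 and picks Accommodate; Incumbent would get -9.
- E5: Entrant compares 7, -4 and picks Accommodate; Incumbent would get 3.
Maximizing over -6, 5, -2, -9, 3, Incumbent chooses E2. Subgame-perfect outcome: (E2, Fight) with payoffs (5, 9).
Now find the simultaneous Nash equilibrium.
Incumbent's best replies: Accommodate→E5; Fight→E4.
Entrant's best replies: E1→Fight; E2→Fight; E3→Accommodate; E4→Accommodate; E5→Accommodate.
Only (E5, Accommodate) has each player best-responding; Nash payoffs (3, 7).
Incumbent's commitment gain: 5 − 3 = 2.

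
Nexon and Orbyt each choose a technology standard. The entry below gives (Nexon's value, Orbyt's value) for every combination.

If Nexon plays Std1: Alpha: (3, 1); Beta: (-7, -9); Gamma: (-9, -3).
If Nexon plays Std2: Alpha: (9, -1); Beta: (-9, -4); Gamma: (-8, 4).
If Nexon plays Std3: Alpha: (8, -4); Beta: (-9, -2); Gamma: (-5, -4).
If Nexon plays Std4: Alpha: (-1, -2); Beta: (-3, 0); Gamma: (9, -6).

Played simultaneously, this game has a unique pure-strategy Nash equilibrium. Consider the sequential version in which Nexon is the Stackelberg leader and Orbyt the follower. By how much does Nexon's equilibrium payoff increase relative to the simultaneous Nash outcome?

6

Backward induction with Nexon moving first.
- Std1: Orbyt compares 1, -9, -3 and picks Alpha; Nexon would get 3.
- Std2: Orbyt compares -1, -4, 4 and picks Gamma; Nexon would get -8.
- Std3: Orbyt compares -4, -2, -4 and picks Beta; Nexon would get -9.
- Std4: Orbyt compares -2, 0, -6 and picks Beta; Nexon would get -3.
Nexon's induced payoffs are 3, -8, -9, -3, so Nexon commits to Std1. Subgame-perfect outcome: (Std1, Alpha) with payoffs (3, 1).
Now find the simultaneous Nash equilibrium.
Nexon's best replies: Alpha→Std2; Beta→Std4; Gamma→Std4.
Orbyt's best replies: Std1→Alpha; Std2→Gamma; Std3→Beta; Std4→Beta.
Only (Std4, Beta) has each player best-responding; Nash payoffs (-3, 0).
Nexon's commitment gain: 3 − -3 = 6.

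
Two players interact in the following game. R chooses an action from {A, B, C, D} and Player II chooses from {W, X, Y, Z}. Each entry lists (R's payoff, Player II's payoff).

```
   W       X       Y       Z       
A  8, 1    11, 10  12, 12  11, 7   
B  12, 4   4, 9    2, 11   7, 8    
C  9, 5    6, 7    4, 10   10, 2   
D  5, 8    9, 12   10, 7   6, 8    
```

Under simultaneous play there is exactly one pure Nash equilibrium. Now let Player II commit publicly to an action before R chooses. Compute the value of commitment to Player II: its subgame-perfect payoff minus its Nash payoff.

0

Backward induction with Player II moving first.
- W: R compares 8, 12, 9, 5 and picks B; Player II would get 4.
- X: R compares 11, 4, 6, 9 and picks A; Player II would get 10.
- Y: R compares 12, 2, 4, 10 and picks A; Player II would get 12.
- Z: R compares 11, 7, 10, 6 and picks A; Player II would get 7.
Player II's induced payoffs are 4, 10, 12, 7, so Player II commits to Y. Subgame-perfect outcome: (A, Y) with payoffs (12, 12).
Now find the simultaneous Nash equilibrium.
R's best replies: W→B; X→A; Y→A; Z→A.
Player II's best replies: A→Y; B→Y; C→Y; D→X.
Only (A, Y) has each player best-responding; Nash payoffs (12, 12).
Player II's commitment gain: 12 − 12 = 0.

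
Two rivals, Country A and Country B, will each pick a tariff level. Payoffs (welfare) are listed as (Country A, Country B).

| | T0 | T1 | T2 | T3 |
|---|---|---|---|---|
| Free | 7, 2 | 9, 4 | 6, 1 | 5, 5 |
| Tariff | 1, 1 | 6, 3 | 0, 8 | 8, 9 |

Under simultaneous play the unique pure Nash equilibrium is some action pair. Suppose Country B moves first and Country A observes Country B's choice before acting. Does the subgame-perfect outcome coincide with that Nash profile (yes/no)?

Country A best-responds to each possible Country B move:
- T0: Country A compares 7, 1 and picks Free; Country B would get 2.
- T1: Country A compares 9, 6 and picks Free; Country B would get 4.
- T2: Country A compares 6, 0 and picks Free; Country B would get 1.
- T3: Country A compares 5, 8 and picks Tariff; Country B would get 9.
Among 2, 4, 1, 9, the best is 9 at T3. Subgame-perfect outcome: (Tariff, T3) with payoffs (8, 9).
Now find the simultaneous Nash equilibrium.
Country A's best replies: T0→Free; T1→Free; T2→Free; T3→Tariff.
Country B's best replies: Free→T3; Tariff→T3.
The unique mutual best reply is (Tariff, T3), giving (8, 9).
Sequential outcome (Tariff, T3) coincides with the Nash profile (Tariff, T3).

yes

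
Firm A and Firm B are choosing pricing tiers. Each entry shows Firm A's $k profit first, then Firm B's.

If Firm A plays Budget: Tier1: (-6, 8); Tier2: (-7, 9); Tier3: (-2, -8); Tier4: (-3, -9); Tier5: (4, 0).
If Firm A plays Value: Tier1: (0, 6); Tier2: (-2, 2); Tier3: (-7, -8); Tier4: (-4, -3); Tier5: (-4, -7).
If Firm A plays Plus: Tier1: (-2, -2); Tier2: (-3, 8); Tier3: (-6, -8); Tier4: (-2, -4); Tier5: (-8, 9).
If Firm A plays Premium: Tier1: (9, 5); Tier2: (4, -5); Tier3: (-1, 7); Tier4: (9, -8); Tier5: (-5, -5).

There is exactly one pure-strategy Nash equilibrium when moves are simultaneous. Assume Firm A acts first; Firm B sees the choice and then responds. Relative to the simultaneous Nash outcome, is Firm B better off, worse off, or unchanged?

Work backward from Firm B's decision.
- Budget: BR = Tier2, leader payoff -7.
- Value: BR = Tier1, leader payoff 0.
- Plus: BR = Tier5, leader payoff -8.
- Premium: BR = Tier3, leader payoff -1.
Among -7, 0, -8, -1, the best is 0 at Value. Subgame-perfect outcome: (Value, Tier1) with payoffs (0, 6).
Under simultaneous play:
Firm A's best replies: Tier1→Premium; Tier2→Premium; Tier3→Premium; Tier4→Premium; Tier5→Budget.
Firm B's best replies: Budget→Tier2; Value→Tier1; Plus→Tier5; Premium→Tier3.
The unique mutual best reply is (Premium, Tier3), giving (-1, 7).
Firm B earns 6 sequentially versus 7 at the Nash outcome: worse off.

worse off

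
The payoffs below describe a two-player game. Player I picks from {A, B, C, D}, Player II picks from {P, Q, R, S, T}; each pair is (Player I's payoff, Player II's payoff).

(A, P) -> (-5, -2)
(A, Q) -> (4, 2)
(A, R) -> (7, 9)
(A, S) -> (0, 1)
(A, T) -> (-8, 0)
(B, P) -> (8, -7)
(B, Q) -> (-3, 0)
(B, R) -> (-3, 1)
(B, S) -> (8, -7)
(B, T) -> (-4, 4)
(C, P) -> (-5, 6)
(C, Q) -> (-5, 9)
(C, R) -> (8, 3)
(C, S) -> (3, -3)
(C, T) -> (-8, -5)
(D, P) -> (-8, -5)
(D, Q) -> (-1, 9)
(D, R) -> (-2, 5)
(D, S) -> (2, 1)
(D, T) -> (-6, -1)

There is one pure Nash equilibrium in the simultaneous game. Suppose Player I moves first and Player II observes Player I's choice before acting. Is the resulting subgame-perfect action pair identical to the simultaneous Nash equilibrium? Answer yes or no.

Solve by backward induction (Player I leads).
- A → Player II plays R (best of -2, 2, 9, 1, 0); Player I gets 7.
- B → Player II plays T (best of -7, 0, 1, -7, 4); Player I gets -4.
- C → Player II plays Q (best of 6, 9, 3, -3, -5); Player I gets -5.
- D → Player II plays Q (best of -5, 9, 5, 1, -1); Player I gets -1.
Among 7, -4, -5, -1, the best is 7 at A. Subgame-perfect outcome: (A, R) with payoffs (7, 9).
Now find the simultaneous Nash equilibrium.
Player I's best replies: P→B; Q→A; R→C; S→B; T→B.
Player II's best replies: A→R; B→T; C→Q; D→Q.
The unique mutual best reply is (B, T), giving (-4, 4).
Sequential outcome (A, R) differs from the Nash profile (B, T).

no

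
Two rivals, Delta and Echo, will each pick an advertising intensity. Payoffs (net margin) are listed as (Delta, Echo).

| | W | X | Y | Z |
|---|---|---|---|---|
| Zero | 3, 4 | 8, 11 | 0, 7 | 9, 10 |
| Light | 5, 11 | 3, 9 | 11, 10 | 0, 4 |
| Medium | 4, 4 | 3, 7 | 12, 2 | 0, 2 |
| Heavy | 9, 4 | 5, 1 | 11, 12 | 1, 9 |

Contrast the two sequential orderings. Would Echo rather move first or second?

second

If Delta leads: Echo's best replies are Zero→X, Light→W, Medium→X, Heavy→Y; Delta's induced payoffs 8, 5, 3, 11; outcome (Heavy, Y), payoffs (11, 12).
If Echo leads: Delta's best replies are W→Heavy, X→Zero, Y→Medium, Z→Zero; Echo's induced payoffs 4, 11, 2, 10; outcome (Zero, X), payoffs (8, 11).
Echo gets 11 moving first and 12 moving second, so Echo prefers to move second.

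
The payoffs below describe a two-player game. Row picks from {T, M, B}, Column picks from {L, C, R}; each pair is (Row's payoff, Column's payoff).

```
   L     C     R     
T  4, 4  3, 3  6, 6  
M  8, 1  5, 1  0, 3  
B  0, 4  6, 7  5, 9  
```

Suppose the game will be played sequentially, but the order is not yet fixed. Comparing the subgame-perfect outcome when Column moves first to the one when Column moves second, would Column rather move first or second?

first

If Row leads: Column's best replies are T→R, M→R, B→R; Row's induced payoffs 6, 0, 5; outcome (T, R), payoffs (6, 6).
If Column leads: Row's best replies are L→M, C→B, R→T; Column's induced payoffs 1, 7, 6; outcome (B, C), payoffs (6, 7).
Column gets 7 moving first and 6 moving second, so Column prefers to move first.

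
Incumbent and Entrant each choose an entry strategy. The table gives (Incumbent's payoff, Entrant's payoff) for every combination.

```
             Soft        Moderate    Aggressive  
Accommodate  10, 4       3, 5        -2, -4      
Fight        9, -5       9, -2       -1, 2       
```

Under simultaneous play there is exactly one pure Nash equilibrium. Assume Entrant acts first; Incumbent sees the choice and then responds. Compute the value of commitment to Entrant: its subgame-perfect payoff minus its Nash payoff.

2

Solve by backward induction (Entrant leads).
- Soft: Incumbent compares 10, 9 and picks Accommodate; Entrant would get 4.
- Moderate: Incumbent compares 3, 9 and picks Fight; Entrant would get -2.
- Aggressive: Incumbent compares -2, -1 and picks Fight; Entrant would get 2.
Entrant's induced payoffs are 4, -2, 2, so Entrant commits to Soft. Subgame-perfect outcome: (Accommodate, Soft) with payoffs (10, 4).
Now find the simultaneous Nash equilibrium.
Incumbent's best replies: Soft→Accommodate; Moderate→Fight; Aggressive→Fight.
Entrant's best replies: Accommodate→Moderate; Fight→Aggressive.
Only (Fight, Aggressive) has each player best-responding; Nash payoffs (-1, 2).
Entrant's commitment gain: 4 − 2 = 2.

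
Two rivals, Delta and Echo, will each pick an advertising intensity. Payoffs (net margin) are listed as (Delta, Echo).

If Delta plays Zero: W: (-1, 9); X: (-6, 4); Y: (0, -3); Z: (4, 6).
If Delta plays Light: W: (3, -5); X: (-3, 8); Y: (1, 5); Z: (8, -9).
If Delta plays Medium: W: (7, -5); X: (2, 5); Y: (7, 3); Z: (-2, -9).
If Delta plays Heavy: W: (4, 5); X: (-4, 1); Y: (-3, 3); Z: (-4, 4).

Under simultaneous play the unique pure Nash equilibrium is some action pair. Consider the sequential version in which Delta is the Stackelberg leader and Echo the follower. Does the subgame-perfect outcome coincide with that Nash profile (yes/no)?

no

Backward induction with Delta moving first.
- Zero: BR = W, leader payoff -1.
- Light: BR = X, leader payoff -3.
- Medium: BR = X, leader payoff 2.
- Heavy: BR = W, leader payoff 4.
Among -1, -3, 2, 4, the best is 4 at Heavy. Subgame-perfect outcome: (Heavy, W) with payoffs (4, 5).
For the simultaneous game, intersect best replies.
Delta's best replies: W→Medium; X→Medium; Y→Medium; Z→Light.
Echo's best replies: Zero→W; Light→X; Medium→X; Heavy→W.
The unique mutual best reply is (Medium, X), giving (2, 5).
Sequential outcome (Heavy, W) differs from the Nash profile (Medium, X).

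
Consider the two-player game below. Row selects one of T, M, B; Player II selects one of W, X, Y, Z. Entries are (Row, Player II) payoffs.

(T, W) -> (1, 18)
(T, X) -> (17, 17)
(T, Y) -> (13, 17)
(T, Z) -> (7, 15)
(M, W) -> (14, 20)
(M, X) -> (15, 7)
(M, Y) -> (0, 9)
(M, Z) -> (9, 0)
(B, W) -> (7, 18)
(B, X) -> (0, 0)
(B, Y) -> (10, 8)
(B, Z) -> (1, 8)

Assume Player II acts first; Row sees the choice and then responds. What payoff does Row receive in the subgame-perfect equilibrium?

14

Backward induction with Player II moving first.
- W → Row plays M (best of 1, 14, 7); Player II gets 20.
- X → Row plays T (best of 17, 15, 0); Player II gets 17.
- Y → Row plays T (best of 13, 0, 10); Player II gets 17.
- Z → Row plays M (best of 7, 9, 1); Player II gets 0.
Maximizing over 20, 17, 17, 0, Player II chooses W. Subgame-perfect outcome: (M, W) with payoffs (14, 20).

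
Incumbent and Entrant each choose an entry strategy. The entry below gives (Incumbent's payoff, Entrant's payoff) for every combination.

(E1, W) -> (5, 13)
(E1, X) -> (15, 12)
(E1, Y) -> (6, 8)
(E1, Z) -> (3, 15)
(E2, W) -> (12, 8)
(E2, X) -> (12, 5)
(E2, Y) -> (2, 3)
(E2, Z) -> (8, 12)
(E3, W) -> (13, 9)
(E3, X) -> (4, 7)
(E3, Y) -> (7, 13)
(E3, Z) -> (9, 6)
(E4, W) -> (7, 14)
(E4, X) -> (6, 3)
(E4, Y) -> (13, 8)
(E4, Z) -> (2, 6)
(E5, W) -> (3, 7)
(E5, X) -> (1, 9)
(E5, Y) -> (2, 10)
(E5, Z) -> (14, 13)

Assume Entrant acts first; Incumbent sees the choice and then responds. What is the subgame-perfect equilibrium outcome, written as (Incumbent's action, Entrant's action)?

Backward induction with Entrant moving first.
- W → Incumbent plays E3 (best of 5, 12, 13, 7, 3); Entrant gets 9.
- X → Incumbent plays E1 (best of 15, 12, 4, 6, 1); Entrant gets 12.
- Y → Incumbent plays E4 (best of 6, 2, 7, 13, 2); Entrant gets 8.
- Z → Incumbent plays E5 (best of 3, 8, 9, 2, 14); Entrant gets 13.
Maximizing over 9, 12, 8, 13, Entrant chooses Z. Subgame-perfect outcome: (E5, Z) with payoffs (14, 13).

(E5, Z)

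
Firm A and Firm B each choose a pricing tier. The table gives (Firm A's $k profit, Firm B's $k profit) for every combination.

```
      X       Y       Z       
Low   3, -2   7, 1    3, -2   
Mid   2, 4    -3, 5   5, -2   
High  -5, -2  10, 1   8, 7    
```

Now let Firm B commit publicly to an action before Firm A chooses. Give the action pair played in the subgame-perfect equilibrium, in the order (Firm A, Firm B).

Backward induction with Firm B moving first.
- X → Firm A plays Low (best of 3, 2, -5); Firm B gets -2.
- Y → Firm A plays High (best of 7, -3, 10); Firm B gets 1.
- Z → Firm A plays High (best of 3, 5, 8); Firm B gets 7.
Maximizing over -2, 1, 7, Firm B chooses Z. Subgame-perfect outcome: (High, Z) with payoffs (8, 7).

(High, Z)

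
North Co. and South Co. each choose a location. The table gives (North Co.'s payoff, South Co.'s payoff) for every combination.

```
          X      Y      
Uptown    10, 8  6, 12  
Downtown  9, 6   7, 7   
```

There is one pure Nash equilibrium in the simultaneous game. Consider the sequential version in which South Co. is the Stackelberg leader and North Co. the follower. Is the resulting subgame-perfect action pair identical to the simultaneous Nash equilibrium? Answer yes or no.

no

Work backward from North Co.'s decision.
- X → North Co. plays Uptown (best of 10, 9); South Co. gets 8.
- Y → North Co. plays Downtown (best of 6, 7); South Co. gets 7.
Among 8, 7, the best is 8 at X. Subgame-perfect outcome: (Uptown, X) with payoffs (10, 8).
For the simultaneous game, intersect best replies.
North Co.'s best replies: X→Uptown; Y→Downtown.
South Co.'s best replies: Uptown→Y; Downtown→Y.
The unique mutual best reply is (Downtown, Y), giving (7, 7).
Sequential outcome (Uptown, X) differs from the Nash profile (Downtown, Y).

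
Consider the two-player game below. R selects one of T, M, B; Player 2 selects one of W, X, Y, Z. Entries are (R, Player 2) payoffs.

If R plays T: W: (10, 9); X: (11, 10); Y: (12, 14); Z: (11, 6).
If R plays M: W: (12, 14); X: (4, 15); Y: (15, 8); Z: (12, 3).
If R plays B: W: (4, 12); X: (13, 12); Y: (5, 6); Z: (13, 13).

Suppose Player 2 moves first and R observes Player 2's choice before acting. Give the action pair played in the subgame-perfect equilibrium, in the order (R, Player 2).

Work backward from R's decision.
- W: BR = M, leader payoff 14.
- X: BR = B, leader payoff 12.
- Y: BR = M, leader payoff 8.
- Z: BR = B, leader payoff 13.
Maximizing over 14, 12, 8, 13, Player 2 chooses W. Subgame-perfect outcome: (M, W) with payoffs (12, 14).

(M, W)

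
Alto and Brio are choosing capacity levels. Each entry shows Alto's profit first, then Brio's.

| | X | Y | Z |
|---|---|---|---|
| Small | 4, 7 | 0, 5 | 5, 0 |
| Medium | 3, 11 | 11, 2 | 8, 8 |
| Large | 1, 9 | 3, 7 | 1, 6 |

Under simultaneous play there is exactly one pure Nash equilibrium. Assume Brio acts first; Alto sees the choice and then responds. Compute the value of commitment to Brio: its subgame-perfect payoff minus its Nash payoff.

1

Solve by backward induction (Brio leads).
- X: BR = Small, leader payoff 7.
- Y: BR = Medium, leader payoff 2.
- Z: BR = Medium, leader payoff 8.
Brio's induced payoffs are 7, 2, 8, so Brio commits to Z. Subgame-perfect outcome: (Medium, Z) with payoffs (8, 8).
Now find the simultaneous Nash equilibrium.
Alto's best replies: X→Small; Y→Medium; Z→Medium.
Brio's best replies: Small→X; Medium→X; Large→X.
The unique mutual best reply is (Small, X), giving (4, 7).
Brio's commitment gain: 8 − 7 = 1.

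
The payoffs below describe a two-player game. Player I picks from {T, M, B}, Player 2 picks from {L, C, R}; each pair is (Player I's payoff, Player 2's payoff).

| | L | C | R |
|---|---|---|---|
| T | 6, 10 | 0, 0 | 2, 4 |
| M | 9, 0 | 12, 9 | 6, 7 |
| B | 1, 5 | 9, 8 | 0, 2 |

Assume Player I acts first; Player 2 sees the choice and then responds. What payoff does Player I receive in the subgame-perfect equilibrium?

12

Backward induction with Player I moving first.
- T → Player 2 plays L (best of 10, 0, 4); Player I gets 6.
- M → Player 2 plays C (best of 0, 9, 7); Player I gets 12.
- B → Player 2 plays C (best of 5, 8, 2); Player I gets 9.
Among 6, 12, 9, the best is 12 at M. Subgame-perfect outcome: (M, C) with payoffs (12, 9).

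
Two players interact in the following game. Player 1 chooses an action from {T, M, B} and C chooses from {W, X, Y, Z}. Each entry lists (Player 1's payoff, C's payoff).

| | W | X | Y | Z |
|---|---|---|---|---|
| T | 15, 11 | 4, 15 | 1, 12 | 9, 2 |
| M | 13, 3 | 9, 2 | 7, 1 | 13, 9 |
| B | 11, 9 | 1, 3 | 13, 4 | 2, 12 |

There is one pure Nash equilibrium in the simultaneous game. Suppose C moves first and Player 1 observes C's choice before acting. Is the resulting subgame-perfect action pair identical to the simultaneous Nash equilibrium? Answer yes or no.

Solve by backward induction (C leads).
- W: Player 1 compares 15, 13, 11 and picks T; C would get 11.
- X: Player 1 compares 4, 9, 1 and picks M; C would get 2.
- Y: Player 1 compares 1, 7, 13 and picks B; C would get 4.
- Z: Player 1 compares 9, 13, 2 and picks M; C would get 9.
Among 11, 2, 4, 9, the best is 11 at W. Subgame-perfect outcome: (T, W) with payoffs (15, 11).
Under simultaneous play:
Player 1's best replies: W→T; X→M; Y→B; Z→M.
C's best replies: T→X; M→Z; B→Z.
The unique mutual best reply is (M, Z), giving (13, 9).
Sequential outcome (T, W) differs from the Nash profile (M, Z).

no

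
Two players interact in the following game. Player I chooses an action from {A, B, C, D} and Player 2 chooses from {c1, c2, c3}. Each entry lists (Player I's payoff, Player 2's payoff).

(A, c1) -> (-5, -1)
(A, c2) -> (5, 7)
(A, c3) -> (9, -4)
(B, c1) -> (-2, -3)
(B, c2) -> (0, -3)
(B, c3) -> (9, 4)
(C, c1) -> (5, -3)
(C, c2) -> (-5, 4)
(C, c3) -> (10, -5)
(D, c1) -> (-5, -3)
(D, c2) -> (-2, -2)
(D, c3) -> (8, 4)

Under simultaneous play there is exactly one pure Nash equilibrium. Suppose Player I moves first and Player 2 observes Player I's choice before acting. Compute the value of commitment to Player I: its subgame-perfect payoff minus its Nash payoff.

4

Backward induction with Player I moving first.
- A: BR = c2, leader payoff 5.
- B: BR = c3, leader payoff 9.
- C: BR = c2, leader payoff -5.
- D: BR = c3, leader payoff 8.
Player I's induced payoffs are 5, 9, -5, 8, so Player I commits to B. Subgame-perfect outcome: (B, c3) with payoffs (9, 4).
For the simultaneous game, intersect best replies.
Player I's best replies: c1→C; c2→A; c3→C.
Player 2's best replies: A→c2; B→c3; C→c2; D→c3.
The unique mutual best reply is (A, c2), giving (5, 7).
Player I's commitment gain: 9 − 5 = 4.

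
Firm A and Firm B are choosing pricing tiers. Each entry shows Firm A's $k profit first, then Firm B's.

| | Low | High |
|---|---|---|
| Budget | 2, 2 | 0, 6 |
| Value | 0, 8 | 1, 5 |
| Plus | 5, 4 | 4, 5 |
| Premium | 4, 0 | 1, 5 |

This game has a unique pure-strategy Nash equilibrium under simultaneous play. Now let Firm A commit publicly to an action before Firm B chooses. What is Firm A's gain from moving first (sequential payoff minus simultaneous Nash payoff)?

0

Work backward from Firm B's decision.
- Budget: Firm B compares 2, 6 and picks High; Firm A would get 0.
- Value: Firm B compares 8, 5 and picks Low; Firm A would get 0.
- Plus: Firm B compares 4, 5 and picks High; Firm A would get 4.
- Premium: Firm B compares 0, 5 and picks High; Firm A would get 1.
Firm A's induced payoffs are 0, 0, 4, 1, so Firm A commits to Plus. Subgame-perfect outcome: (Plus, High) with payoffs (4, 5).
Now find the simultaneous Nash equilibrium.
Firm A's best replies: Low→Plus; High→Plus.
Firm B's best replies: Budget→High; Value→Low; Plus→High; Premium→High.
The unique mutual best reply is (Plus, High), giving (4, 5).
Firm A's commitment gain: 4 − 4 = 0.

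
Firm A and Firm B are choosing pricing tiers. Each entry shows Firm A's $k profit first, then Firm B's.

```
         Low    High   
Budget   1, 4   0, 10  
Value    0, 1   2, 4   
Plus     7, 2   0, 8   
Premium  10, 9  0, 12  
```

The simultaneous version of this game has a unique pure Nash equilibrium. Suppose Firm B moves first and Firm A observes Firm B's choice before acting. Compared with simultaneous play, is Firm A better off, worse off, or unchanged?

Backward induction with Firm B moving first.
- Low: Firm A compares 1, 0, 7, 10 and picks Premium; Firm B would get 9.
- High: Firm A compares 0, 2, 0, 0 and picks Value; Firm B would get 4.
Among 9, 4, the best is 9 at Low. Subgame-perfect outcome: (Premium, Low) with payoffs (10, 9).
For the simultaneous game, intersect best replies.
Firm A's best replies: Low→Premium; High→Value.
Firm B's best replies: Budget→High; Value→High; Plus→High; Premium→High.
The unique mutual best reply is (Value, High), giving (2, 4).
Firm A earns 10 sequentially versus 2 at the Nash outcome: better off.

better off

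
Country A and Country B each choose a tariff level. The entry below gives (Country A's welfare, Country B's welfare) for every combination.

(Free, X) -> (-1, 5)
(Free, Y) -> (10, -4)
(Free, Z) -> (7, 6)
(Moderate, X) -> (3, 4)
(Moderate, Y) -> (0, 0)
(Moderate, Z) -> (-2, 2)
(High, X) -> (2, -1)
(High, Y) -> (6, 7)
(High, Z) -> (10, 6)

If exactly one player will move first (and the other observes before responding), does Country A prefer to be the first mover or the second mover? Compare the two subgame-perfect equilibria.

If Country A leads: Country B's best replies are Free→Z, Moderate→X, High→Y; Country A's induced payoffs 7, 3, 6; outcome (Free, Z), payoffs (7, 6).
If Country B leads: Country A's best replies are X→Moderate, Y→Free, Z→High; Country B's induced payoffs 4, -4, 6; outcome (High, Z), payoffs (10, 6).
Country A gets 7 moving first and 10 moving second, so Country A prefers to move second.

second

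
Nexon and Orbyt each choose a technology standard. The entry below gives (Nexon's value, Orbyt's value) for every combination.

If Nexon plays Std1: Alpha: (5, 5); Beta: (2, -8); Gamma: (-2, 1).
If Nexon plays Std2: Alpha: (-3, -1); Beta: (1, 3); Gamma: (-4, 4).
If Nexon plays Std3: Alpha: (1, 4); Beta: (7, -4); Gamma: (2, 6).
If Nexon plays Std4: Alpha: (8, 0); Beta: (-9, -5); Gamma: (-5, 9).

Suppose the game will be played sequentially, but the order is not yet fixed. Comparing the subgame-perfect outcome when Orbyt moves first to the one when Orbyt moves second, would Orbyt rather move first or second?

first

If Nexon leads: Orbyt's best replies are Std1→Alpha, Std2→Gamma, Std3→Gamma, Std4→Gamma; Nexon's induced payoffs 5, -4, 2, -5; outcome (Std1, Alpha), payoffs (5, 5).
If Orbyt leads: Nexon's best replies are Alpha→Std4, Beta→Std3, Gamma→Std3; Orbyt's induced payoffs 0, -4, 6; outcome (Std3, Gamma), payoffs (2, 6).
Orbyt gets 6 moving first and 5 moving second, so Orbyt prefers to move first.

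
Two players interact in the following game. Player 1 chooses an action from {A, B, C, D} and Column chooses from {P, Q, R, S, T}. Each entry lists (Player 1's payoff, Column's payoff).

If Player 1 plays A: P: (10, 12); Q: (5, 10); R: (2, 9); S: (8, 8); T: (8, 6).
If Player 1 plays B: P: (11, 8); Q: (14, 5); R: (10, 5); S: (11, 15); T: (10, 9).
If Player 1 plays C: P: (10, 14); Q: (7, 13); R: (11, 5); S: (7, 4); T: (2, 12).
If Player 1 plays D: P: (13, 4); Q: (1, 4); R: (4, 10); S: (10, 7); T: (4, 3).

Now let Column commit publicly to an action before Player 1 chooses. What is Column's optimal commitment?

Solve by backward induction (Column leads).
- P → Player 1 plays D (best of 10, 11, 10, 13); Column gets 4.
- Q → Player 1 plays B (best of 5, 14, 7, 1); Column gets 5.
- R → Player 1 plays C (best of 2, 10, 11, 4); Column gets 5.
- S → Player 1 plays B (best of 8, 11, 7, 10); Column gets 15.
- T → Player 1 plays B (best of 8, 10, 2, 4); Column gets 9.
Maximizing over 4, 5, 5, 15, 9, Column chooses S. Subgame-perfect outcome: (B, S) with payoffs (11, 15).

S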